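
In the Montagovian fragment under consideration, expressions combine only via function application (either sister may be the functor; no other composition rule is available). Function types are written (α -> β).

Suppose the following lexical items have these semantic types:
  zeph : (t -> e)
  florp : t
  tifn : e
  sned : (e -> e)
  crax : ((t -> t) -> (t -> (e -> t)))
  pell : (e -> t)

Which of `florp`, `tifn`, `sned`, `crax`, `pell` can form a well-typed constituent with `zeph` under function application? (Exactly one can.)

florp — combines: zeph : (t -> e) takes florp : t as argument, giving e.
tifn : e — no; zeph wants t, and tifn wants nothing (atomic).
sned : (e -> e) — no; zeph wants t, and sned wants e.
crax : ((t -> t) -> (t -> (e -> t))) — no; zeph wants t, and crax wants (t -> t).
pell : (e -> t) — no; zeph wants t, and pell wants e.

florp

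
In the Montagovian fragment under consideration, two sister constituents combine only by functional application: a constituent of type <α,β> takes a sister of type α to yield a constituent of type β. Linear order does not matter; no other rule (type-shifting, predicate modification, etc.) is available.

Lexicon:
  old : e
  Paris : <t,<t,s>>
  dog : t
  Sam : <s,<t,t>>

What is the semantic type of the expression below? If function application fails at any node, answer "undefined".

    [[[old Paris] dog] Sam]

[old Paris]: e and <t,<t,s>> cannot combine by function application — type clash.

undefined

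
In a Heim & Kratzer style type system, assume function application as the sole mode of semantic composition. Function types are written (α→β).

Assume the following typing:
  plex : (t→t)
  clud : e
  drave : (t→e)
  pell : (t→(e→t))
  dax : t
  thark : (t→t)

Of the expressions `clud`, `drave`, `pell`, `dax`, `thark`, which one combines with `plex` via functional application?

clud : e — plex needs t; clud needs nothing (atomic); neither fits.
drave : (t→e) — plex needs t; drave needs t; neither fits.
pell : (t→(e→t)) — plex needs t; pell needs t; neither fits.
dax — combines: plex : (t→t) takes dax : t as argument, giving t.
thark : (t→t) — plex needs t; thark needs t; neither fits.

dax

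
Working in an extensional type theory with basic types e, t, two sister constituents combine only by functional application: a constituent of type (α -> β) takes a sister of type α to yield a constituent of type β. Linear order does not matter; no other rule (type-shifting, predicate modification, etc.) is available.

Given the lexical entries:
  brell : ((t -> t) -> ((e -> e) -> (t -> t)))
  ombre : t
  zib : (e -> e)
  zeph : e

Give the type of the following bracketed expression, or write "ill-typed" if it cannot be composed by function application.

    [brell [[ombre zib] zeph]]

[ombre zib]: t with (e -> e) — neither is a function whose domain matches the other; composition fails here.

ill-typed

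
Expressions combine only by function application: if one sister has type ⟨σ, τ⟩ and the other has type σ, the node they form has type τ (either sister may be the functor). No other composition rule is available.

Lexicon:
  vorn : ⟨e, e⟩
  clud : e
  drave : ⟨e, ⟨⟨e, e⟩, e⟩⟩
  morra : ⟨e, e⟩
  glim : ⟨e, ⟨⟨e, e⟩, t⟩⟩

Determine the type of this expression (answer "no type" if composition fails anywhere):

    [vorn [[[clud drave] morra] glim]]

[clud drave]: functor drave : ⟨e, ⟨⟨e, e⟩, e⟩⟩, argument clud : e; result ⟨⟨e, e⟩, e⟩.
[[clud drave] morra]: functor [clud drave] : ⟨⟨e, e⟩, e⟩, argument morra : ⟨e, e⟩; result e.
[[[clud drave] morra] glim]: functor glim : ⟨e, ⟨⟨e, e⟩, t⟩⟩, argument [[clud drave] morra] : e; result ⟨⟨e, e⟩, t⟩.
[vorn [[[clud drave] morra] glim]]: functor [[[clud drave] morra] glim] : ⟨⟨e, e⟩, t⟩, argument vorn : ⟨e, e⟩; result t.

t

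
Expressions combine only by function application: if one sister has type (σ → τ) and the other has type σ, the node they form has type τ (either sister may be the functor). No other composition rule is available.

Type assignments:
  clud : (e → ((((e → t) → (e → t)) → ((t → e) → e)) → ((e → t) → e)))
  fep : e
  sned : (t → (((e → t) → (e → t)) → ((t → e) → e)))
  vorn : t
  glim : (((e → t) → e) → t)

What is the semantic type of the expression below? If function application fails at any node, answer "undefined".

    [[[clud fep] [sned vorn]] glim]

[clud fep]: functor clud : (e → ((((e → t) → (e → t)) → ((t → e) → e)) → ((e → t) → e))), argument fep : e; result ((((e → t) → (e → t)) → ((t → e) → e)) → ((e → t) → e)).
[sned vorn]: functor sned : (t → (((e → t) → (e → t)) → ((t → e) → e))), argument vorn : t; result (((e → t) → (e → t)) → ((t → e) → e)).
[[clud fep] [sned vorn]]: functor [clud fep] : ((((e → t) → (e → t)) → ((t → e) → e)) → ((e → t) → e)), argument [sned vorn] : (((e → t) → (e → t)) → ((t → e) → e)); result ((e → t) → e).
[[[clud fep] [sned vorn]] glim]: functor glim : (((e → t) → e) → t), argument [[clud fep] [sned vorn]] : ((e → t) → e); result t.

t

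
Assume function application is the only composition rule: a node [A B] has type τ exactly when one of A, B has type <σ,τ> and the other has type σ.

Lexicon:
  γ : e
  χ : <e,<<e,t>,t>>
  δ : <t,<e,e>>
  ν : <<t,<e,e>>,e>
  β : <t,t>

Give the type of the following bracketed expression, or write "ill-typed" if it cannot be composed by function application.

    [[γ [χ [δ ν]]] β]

At [δ ν], ν : <<t,<e,e>>,e> takes δ : <t,<e,e>>, giving e.
At [χ [δ ν]], χ : <e,<<e,t>,t>> takes [δ ν] : e, giving <<e,t>,t>.
[γ [χ [δ ν]]]: e with <<e,t>,t> — neither is a function whose domain matches the other; composition fails here.

ill-typed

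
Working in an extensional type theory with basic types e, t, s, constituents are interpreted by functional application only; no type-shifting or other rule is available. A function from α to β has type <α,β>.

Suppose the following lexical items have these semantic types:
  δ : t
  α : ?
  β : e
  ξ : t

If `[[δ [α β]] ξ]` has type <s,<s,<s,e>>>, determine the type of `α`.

[[δ [α β]] ξ] is required to be <s,<s,<s,e>>>. ξ : t cannot yield <s,<s,<s,e>>> as functor, so [δ [α β]] : <t,<s,<s,<s,e>>>>.
[δ [α β]] is required to be <t,<s,<s,<s,e>>>>. δ : t cannot yield <t,<s,<s,<s,e>>>> as functor, so [α β] : <t,<t,<s,<s,<s,e>>>>>.
[α β] is required to be <t,<t,<s,<s,<s,e>>>>>. β : e cannot yield <t,<t,<s,<s,<s,e>>>>> as functor, so α : <e,<t,<t,<s,<s,<s,e>>>>>>.

<e,<t,<t,<s,<s,<s,e>>>>>>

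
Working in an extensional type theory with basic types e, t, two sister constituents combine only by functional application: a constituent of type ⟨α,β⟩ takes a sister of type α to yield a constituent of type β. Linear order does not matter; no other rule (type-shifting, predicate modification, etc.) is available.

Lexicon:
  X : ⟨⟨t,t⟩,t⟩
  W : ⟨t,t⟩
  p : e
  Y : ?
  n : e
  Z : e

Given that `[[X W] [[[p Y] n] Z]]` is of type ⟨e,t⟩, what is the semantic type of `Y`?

⟨e,⟨e,⟨e,⟨t,⟨e,t⟩⟩⟩⟩⟩

[[X W] [[[p Y] n] Z]] must have type ⟨e,t⟩. The sister [X W] has type t; that is not a function onto ⟨e,t⟩, so [[[p Y] n] Z] must be the functor, of type ⟨t,⟨e,t⟩⟩.
[[[p Y] n] Z] must have type ⟨t,⟨e,t⟩⟩. The sister Z has type e; that is not a function onto ⟨t,⟨e,t⟩⟩, so [[p Y] n] must be the functor, of type ⟨e,⟨t,⟨e,t⟩⟩⟩.
[[p Y] n] must have type ⟨e,⟨t,⟨e,t⟩⟩⟩. The sister n has type e; that is not a function onto ⟨e,⟨t,⟨e,t⟩⟩⟩, so [p Y] must be the functor, of type ⟨e,⟨e,⟨t,⟨e,t⟩⟩⟩⟩.
[p Y] must have type ⟨e,⟨e,⟨t,⟨e,t⟩⟩⟩⟩. The sister p has type e; that is not a function onto ⟨e,⟨e,⟨t,⟨e,t⟩⟩⟩⟩, so Y must be the functor, of type ⟨e,⟨e,⟨e,⟨t,⟨e,t⟩⟩⟩⟩⟩.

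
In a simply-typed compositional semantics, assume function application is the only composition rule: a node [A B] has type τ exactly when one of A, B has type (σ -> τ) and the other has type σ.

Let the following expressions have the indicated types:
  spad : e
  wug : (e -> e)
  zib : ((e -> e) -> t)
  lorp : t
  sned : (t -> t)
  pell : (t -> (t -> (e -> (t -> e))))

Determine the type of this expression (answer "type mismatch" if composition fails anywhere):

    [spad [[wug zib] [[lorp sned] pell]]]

(t -> e)

[wug zib]: ((e -> e) -> t) applied to (e -> e) yields t.
[lorp sned]: (t -> t) applied to t yields t.
[[lorp sned] pell]: (t -> (t -> (e -> (t -> e)))) applied to t yields (t -> (e -> (t -> e))).
[[wug zib] [[lorp sned] pell]]: (t -> (e -> (t -> e))) applied to t yields (e -> (t -> e)).
[spad [[wug zib] [[lorp sned] pell]]]: (e -> (t -> e)) applied to e yields (t -> e).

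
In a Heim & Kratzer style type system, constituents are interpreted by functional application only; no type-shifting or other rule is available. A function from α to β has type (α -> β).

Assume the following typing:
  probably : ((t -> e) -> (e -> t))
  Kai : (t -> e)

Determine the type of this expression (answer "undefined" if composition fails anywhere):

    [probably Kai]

(e -> t)

[probably Kai]: functor probably : ((t -> e) -> (e -> t)), argument Kai : (t -> e); result (e -> t).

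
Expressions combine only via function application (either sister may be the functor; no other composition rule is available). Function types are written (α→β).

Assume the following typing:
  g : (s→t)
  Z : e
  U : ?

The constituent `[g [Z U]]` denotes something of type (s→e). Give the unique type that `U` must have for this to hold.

At [g [Z U]] (required: (s→e)): g is (s→t), which is not a function with range (s→e); hence [Z U] is the functor — type ((s→t)→(s→e)).
At [Z U] (required: ((s→t)→(s→e))): Z is e, which is not a function with range ((s→t)→(s→e)); hence U is the functor — type (e→((s→t)→(s→e))).

(e→((s→t)→(s→e)))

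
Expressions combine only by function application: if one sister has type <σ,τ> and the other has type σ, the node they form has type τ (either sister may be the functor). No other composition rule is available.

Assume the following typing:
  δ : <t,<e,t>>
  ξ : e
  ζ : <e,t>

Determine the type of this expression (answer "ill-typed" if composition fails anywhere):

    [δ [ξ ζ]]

<e,t>

[ξ ζ]: <e,t> applied to e yields t.
[δ [ξ ζ]]: <t,<e,t>> applied to t yields <e,t>.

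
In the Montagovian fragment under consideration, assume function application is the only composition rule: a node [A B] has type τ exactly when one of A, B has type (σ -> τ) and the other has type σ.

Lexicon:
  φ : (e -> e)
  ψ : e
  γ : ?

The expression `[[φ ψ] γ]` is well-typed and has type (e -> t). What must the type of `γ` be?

At [[φ ψ] γ] (required: (e -> t)): [φ ψ] is e, which is not a function with range (e -> t); hence γ is the functor — type (e -> (e -> t)).

(e -> (e -> t))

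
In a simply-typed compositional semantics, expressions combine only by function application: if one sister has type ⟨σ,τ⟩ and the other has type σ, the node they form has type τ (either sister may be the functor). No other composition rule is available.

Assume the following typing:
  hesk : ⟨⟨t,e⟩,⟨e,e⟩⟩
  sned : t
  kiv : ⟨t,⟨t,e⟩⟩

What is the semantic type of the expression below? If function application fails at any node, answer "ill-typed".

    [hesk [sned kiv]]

[sned kiv]: functor kiv : ⟨t,⟨t,e⟩⟩, argument sned : t; result ⟨t,e⟩.
[hesk [sned kiv]]: functor hesk : ⟨⟨t,e⟩,⟨e,e⟩⟩, argument [sned kiv] : ⟨t,e⟩; result ⟨e,e⟩.

⟨e,e⟩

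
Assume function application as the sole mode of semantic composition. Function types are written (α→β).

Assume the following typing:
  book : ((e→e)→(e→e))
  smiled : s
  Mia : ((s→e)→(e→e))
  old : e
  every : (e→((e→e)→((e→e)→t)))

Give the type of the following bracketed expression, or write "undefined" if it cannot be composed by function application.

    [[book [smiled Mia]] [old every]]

[smiled Mia]: s and ((s→e)→(e→e)) cannot combine by function application — type clash.

undefined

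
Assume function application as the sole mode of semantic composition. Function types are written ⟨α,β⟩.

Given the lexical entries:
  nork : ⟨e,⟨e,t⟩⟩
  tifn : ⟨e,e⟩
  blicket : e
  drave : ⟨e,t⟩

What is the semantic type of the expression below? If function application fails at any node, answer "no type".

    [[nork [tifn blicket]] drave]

At [tifn blicket], tifn : ⟨e,e⟩ takes blicket : e, giving e.
At [nork [tifn blicket]], nork : ⟨e,⟨e,t⟩⟩ takes [tifn blicket] : e, giving ⟨e,t⟩.
At [[nork [tifn blicket]] drave]: neither ⟨e,t⟩ nor ⟨e,t⟩ can take the other as argument; the node is ill-typed.

no type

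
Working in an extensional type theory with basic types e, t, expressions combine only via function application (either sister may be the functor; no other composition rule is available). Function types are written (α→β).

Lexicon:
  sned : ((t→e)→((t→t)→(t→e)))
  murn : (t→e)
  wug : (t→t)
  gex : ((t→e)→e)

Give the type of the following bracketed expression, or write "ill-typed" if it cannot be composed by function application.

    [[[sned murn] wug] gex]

[sned murn]: functor sned : ((t→e)→((t→t)→(t→e))), argument murn : (t→e); result ((t→t)→(t→e)).
[[sned murn] wug]: functor [sned murn] : ((t→t)→(t→e)), argument wug : (t→t); result (t→e).
[[[sned murn] wug] gex]: functor gex : ((t→e)→e), argument [[sned murn] wug] : (t→e); result e.

e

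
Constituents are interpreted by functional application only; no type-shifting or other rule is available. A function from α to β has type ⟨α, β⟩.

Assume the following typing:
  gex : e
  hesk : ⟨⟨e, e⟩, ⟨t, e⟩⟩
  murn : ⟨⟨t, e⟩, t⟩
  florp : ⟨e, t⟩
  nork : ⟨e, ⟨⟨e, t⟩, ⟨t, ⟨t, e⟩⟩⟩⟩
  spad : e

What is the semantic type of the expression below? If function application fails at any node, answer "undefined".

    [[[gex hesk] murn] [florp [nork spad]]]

undefined

At [gex hesk]: neither e nor ⟨⟨e, e⟩, ⟨t, e⟩⟩ can take the other as argument; the node is ill-typed.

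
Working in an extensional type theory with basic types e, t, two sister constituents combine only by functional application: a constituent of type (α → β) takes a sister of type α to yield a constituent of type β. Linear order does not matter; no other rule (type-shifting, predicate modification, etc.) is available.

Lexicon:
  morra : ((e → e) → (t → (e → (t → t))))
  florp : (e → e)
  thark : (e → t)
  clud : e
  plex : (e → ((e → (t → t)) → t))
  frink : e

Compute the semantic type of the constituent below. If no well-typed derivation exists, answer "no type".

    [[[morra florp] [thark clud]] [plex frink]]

t

[morra florp] — morra of type ((e → e) → (t → (e → (t → t)))) combines with florp of type (e → e): type (t → (e → (t → t))).
[thark clud] — thark of type (e → t) combines with clud of type e: type t.
[[morra florp] [thark clud]] — [morra florp] of type (t → (e → (t → t))) combines with [thark clud] of type t: type (e → (t → t)).
[plex frink] — plex of type (e → ((e → (t → t)) → t)) combines with frink of type e: type ((e → (t → t)) → t).
[[[morra florp] [thark clud]] [plex frink]] — [plex frink] of type ((e → (t → t)) → t) combines with [[morra florp] [thark clud]] of type (e → (t → t)): type t.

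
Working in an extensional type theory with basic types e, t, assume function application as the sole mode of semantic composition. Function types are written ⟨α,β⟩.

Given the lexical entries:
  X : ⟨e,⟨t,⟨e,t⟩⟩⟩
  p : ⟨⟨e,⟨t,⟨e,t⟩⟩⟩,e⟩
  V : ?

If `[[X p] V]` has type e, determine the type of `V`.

[[X p] V] must have type e. The sister [X p] has type e; that is not a function onto e, so V must be the functor, of type ⟨e,e⟩.

⟨e,e⟩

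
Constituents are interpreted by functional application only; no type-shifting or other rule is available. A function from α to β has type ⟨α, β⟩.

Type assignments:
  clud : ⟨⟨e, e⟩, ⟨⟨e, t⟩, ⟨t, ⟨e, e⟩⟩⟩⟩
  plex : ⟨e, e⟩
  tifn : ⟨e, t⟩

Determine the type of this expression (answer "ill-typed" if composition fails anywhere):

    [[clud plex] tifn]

⟨t, ⟨e, e⟩⟩

[clud plex]: clud is ⟨⟨e, e⟩, ⟨⟨e, t⟩, ⟨t, ⟨e, e⟩⟩⟩⟩, plex is ⟨e, e⟩; result ⟨⟨e, t⟩, ⟨t, ⟨e, e⟩⟩⟩.
[[clud plex] tifn]: [clud plex] is ⟨⟨e, t⟩, ⟨t, ⟨e, e⟩⟩⟩, tifn is ⟨e, t⟩; result ⟨t, ⟨e, e⟩⟩.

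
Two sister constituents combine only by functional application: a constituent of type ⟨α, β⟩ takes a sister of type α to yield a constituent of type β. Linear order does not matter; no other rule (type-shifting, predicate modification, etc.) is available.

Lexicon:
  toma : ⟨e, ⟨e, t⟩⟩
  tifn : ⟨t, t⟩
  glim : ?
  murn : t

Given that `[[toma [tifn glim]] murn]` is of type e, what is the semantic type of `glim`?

[[toma [tifn glim]] murn] must have type e. The sister murn has type t; that is not a function onto e, so [toma [tifn glim]] must be the functor, of type ⟨t, e⟩.
[toma [tifn glim]] must have type ⟨t, e⟩. The sister toma has type ⟨e, ⟨e, t⟩⟩; that is not a function onto ⟨t, e⟩, so [tifn glim] must be the functor, of type ⟨⟨e, ⟨e, t⟩⟩, ⟨t, e⟩⟩.
[tifn glim] must have type ⟨⟨e, ⟨e, t⟩⟩, ⟨t, e⟩⟩. The sister tifn has type ⟨t, t⟩; that is not a function onto ⟨⟨e, ⟨e, t⟩⟩, ⟨t, e⟩⟩, so glim must be the functor, of type ⟨⟨t, t⟩, ⟨⟨e, ⟨e, t⟩⟩, ⟨t, e⟩⟩⟩.

⟨⟨t, t⟩, ⟨⟨e, ⟨e, t⟩⟩, ⟨t, e⟩⟩⟩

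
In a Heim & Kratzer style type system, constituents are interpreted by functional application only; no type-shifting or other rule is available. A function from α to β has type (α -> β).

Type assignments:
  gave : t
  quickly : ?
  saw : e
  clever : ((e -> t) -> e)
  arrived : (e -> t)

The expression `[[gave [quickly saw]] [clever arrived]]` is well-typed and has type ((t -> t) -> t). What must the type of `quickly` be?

[[gave [quickly saw]] [clever arrived]] is required to be ((t -> t) -> t). [clever arrived] : e cannot yield ((t -> t) -> t) as functor, so [gave [quickly saw]] : (e -> ((t -> t) -> t)).
[gave [quickly saw]] is required to be (e -> ((t -> t) -> t)). gave : t cannot yield (e -> ((t -> t) -> t)) as functor, so [quickly saw] : (t -> (e -> ((t -> t) -> t))).
[quickly saw] is required to be (t -> (e -> ((t -> t) -> t))). saw : e cannot yield (t -> (e -> ((t -> t) -> t))) as functor, so quickly : (e -> (t -> (e -> ((t -> t) -> t)))).

(e -> (t -> (e -> ((t -> t) -> t))))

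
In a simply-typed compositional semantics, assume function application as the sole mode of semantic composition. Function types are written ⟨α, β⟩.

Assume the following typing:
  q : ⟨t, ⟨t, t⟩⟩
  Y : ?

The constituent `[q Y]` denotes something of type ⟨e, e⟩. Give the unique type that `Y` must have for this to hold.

At [q Y] (required: ⟨e, e⟩): q is ⟨t, ⟨t, t⟩⟩, which is not a function with range ⟨e, e⟩; hence Y is the functor — type ⟨⟨t, ⟨t, t⟩⟩, ⟨e, e⟩⟩.

⟨⟨t, ⟨t, t⟩⟩, ⟨e, e⟩⟩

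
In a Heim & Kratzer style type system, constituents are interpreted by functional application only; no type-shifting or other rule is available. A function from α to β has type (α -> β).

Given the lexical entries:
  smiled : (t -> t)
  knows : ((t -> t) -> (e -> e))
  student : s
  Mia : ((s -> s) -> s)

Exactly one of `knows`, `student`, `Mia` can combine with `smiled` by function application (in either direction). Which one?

knows

knows — combines: knows : ((t -> t) -> (e -> e)) takes smiled : (t -> t) as argument, giving (e -> e).
student : s — neither side's domain matches the other.
Mia : ((s -> s) -> s) — neither side's domain matches the other.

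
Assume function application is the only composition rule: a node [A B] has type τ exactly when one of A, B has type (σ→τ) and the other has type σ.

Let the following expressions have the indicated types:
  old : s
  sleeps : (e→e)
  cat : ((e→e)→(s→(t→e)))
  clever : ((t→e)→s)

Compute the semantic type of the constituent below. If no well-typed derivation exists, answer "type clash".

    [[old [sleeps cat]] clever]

s

[sleeps cat]: ((e→e)→(s→(t→e))) applied to (e→e) yields (s→(t→e)).
[old [sleeps cat]]: (s→(t→e)) applied to s yields (t→e).
[[old [sleeps cat]] clever]: ((t→e)→s) applied to (t→e) yields s.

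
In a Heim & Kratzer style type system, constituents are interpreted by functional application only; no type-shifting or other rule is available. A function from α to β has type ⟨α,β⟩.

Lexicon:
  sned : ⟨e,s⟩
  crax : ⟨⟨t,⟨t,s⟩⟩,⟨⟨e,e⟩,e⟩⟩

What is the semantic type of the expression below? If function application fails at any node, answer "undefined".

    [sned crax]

At [sned crax]: neither ⟨e,s⟩ nor ⟨⟨t,⟨t,s⟩⟩,⟨⟨e,e⟩,e⟩⟩ can take the other as argument; the node is ill-typed.

undefined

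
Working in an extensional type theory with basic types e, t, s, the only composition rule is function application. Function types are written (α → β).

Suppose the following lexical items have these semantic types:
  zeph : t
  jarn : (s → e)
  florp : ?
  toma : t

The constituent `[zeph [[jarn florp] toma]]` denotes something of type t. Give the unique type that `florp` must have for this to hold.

[zeph [[jarn florp] toma]] is required to be t. zeph : t cannot yield t as functor, so [[jarn florp] toma] : (t → t).
[[jarn florp] toma] is required to be (t → t). toma : t cannot yield (t → t) as functor, so [jarn florp] : (t → (t → t)).
[jarn florp] is required to be (t → (t → t)). jarn : (s → e) cannot yield (t → (t → t)) as functor, so florp : ((s → e) → (t → (t → t))).

((s → e) → (t → (t → t)))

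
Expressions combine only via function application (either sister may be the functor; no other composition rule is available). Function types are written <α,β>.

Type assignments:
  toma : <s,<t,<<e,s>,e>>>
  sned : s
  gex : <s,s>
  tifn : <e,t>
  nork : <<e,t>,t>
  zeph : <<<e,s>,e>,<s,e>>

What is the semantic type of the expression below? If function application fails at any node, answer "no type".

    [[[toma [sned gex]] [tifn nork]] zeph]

<s,e>

[sned gex]: functor gex : <s,s>, argument sned : s; result s.
[toma [sned gex]]: functor toma : <s,<t,<<e,s>,e>>>, argument [sned gex] : s; result <t,<<e,s>,e>>.
[tifn nork]: functor nork : <<e,t>,t>, argument tifn : <e,t>; result t.
[[toma [sned gex]] [tifn nork]]: functor [toma [sned gex]] : <t,<<e,s>,e>>, argument [tifn nork] : t; result <<e,s>,e>.
[[[toma [sned gex]] [tifn nork]] zeph]: functor zeph : <<<e,s>,e>,<s,e>>, argument [[toma [sned gex]] [tifn nork]] : <<e,s>,e>; result <s,e>.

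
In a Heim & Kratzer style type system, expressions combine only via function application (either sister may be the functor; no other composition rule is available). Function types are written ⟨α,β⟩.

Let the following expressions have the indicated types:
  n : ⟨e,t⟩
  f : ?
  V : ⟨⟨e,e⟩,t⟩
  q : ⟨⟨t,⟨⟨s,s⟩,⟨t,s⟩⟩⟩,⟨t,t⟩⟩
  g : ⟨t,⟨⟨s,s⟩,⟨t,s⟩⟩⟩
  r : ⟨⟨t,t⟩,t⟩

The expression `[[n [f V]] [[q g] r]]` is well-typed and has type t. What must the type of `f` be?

⟨⟨⟨e,e⟩,t⟩,⟨⟨e,t⟩,⟨t,t⟩⟩⟩

[[n [f V]] [[q g] r]] must have type t. The sister [[q g] r] has type t; that is not a function onto t, so [n [f V]] must be the functor, of type ⟨t,t⟩.
[n [f V]] must have type ⟨t,t⟩. The sister n has type ⟨e,t⟩; that is not a function onto ⟨t,t⟩, so [f V] must be the functor, of type ⟨⟨e,t⟩,⟨t,t⟩⟩.
[f V] must have type ⟨⟨e,t⟩,⟨t,t⟩⟩. The sister V has type ⟨⟨e,e⟩,t⟩; that is not a function onto ⟨⟨e,t⟩,⟨t,t⟩⟩, so f must be the functor, of type ⟨⟨⟨e,e⟩,t⟩,⟨⟨e,t⟩,⟨t,t⟩⟩⟩.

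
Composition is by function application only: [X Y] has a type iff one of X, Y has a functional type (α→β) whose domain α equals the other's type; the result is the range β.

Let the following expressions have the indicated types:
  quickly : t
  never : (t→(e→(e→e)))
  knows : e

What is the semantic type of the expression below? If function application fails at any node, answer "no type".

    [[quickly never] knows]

(e→e)

[quickly never]: never is (t→(e→(e→e))), quickly is t; result (e→(e→e)).
[[quickly never] knows]: [quickly never] is (e→(e→e)), knows is e; result (e→e).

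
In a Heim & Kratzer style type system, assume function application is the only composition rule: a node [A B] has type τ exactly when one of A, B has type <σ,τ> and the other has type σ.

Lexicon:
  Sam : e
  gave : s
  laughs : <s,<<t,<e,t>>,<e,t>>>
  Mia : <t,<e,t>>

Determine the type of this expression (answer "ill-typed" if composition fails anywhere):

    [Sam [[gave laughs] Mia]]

t

[gave laughs]: <s,<<t,<e,t>>,<e,t>>> applied to s yields <<t,<e,t>>,<e,t>>.
[[gave laughs] Mia]: <<t,<e,t>>,<e,t>> applied to <t,<e,t>> yields <e,t>.
[Sam [[gave laughs] Mia]]: <e,t> applied to e yields t.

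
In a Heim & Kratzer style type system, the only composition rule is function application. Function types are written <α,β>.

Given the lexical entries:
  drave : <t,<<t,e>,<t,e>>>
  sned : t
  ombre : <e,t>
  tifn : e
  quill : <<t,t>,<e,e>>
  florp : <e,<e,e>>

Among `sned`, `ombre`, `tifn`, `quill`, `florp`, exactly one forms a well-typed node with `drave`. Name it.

sned — combines: drave : <t,<<t,e>,<t,e>>> takes sned : t as argument, giving <<t,e>,<t,e>>.
ombre : <e,t> — drave needs t; ombre needs e; neither fits.
tifn : e — drave needs t; tifn needs nothing (atomic); neither fits.
quill : <<t,t>,<e,e>> — drave needs t; quill needs <t,t>; neither fits.
florp : <e,<e,e>> — drave needs t; florp needs e; neither fits.

sned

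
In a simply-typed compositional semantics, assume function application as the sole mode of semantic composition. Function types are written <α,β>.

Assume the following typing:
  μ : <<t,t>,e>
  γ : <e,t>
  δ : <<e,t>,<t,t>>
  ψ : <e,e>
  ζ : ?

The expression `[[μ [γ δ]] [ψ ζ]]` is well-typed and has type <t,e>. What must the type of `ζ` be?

[[μ [γ δ]] [ψ ζ]] must have type <t,e>. The sister [μ [γ δ]] has type e; that is not a function onto <t,e>, so [ψ ζ] must be the functor, of type <e,<t,e>>.
[ψ ζ] must have type <e,<t,e>>. The sister ψ has type <e,e>; that is not a function onto <e,<t,e>>, so ζ must be the functor, of type <<e,e>,<e,<t,e>>>.

<<e,e>,<e,<t,e>>>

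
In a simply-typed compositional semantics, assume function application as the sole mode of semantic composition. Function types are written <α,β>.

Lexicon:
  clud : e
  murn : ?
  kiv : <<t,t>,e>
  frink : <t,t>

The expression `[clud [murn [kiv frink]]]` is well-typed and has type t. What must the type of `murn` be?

For [clud [murn [kiv frink]]] to have type t with clud of type e, [murn [kiv frink]] must be the function: [murn [kiv frink]] : <e,t>.
For [murn [kiv frink]] to have type <e,t> with [kiv frink] of type e, murn must be the function: murn : <e,<e,t>>.

<e,<e,t>>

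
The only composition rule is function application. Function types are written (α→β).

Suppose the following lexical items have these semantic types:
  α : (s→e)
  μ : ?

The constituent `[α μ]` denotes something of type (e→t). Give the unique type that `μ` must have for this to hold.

For [α μ] to have type (e→t) with α of type (s→e), μ must be the function: μ : ((s→e)→(e→t)).

((s→e)→(e→t))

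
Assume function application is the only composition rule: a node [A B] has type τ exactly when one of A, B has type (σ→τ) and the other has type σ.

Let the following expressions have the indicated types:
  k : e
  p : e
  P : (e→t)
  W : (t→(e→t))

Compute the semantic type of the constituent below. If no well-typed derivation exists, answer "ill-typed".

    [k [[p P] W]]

t

At [p P], P : (e→t) takes p : e, giving t.
At [[p P] W], W : (t→(e→t)) takes [p P] : t, giving (e→t).
At [k [[p P] W]], [[p P] W] : (e→t) takes k : e, giving t.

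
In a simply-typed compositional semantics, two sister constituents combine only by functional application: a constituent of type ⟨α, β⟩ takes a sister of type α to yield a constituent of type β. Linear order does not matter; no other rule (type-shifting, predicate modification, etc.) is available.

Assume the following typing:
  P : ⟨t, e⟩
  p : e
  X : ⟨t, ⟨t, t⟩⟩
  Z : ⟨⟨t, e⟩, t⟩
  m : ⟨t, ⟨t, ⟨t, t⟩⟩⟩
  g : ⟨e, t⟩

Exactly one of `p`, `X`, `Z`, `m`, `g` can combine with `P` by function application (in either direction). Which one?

p : e — no; P wants t, and p wants nothing (atomic).
X : ⟨t, ⟨t, t⟩⟩ — no; P wants t, and X wants t.
Z — combines: Z : ⟨⟨t, e⟩, t⟩ takes P : ⟨t, e⟩ as argument, giving t.
m : ⟨t, ⟨t, ⟨t, t⟩⟩⟩ — no; P wants t, and m wants t.
g : ⟨e, t⟩ — no; P wants t, and g wants e.

Z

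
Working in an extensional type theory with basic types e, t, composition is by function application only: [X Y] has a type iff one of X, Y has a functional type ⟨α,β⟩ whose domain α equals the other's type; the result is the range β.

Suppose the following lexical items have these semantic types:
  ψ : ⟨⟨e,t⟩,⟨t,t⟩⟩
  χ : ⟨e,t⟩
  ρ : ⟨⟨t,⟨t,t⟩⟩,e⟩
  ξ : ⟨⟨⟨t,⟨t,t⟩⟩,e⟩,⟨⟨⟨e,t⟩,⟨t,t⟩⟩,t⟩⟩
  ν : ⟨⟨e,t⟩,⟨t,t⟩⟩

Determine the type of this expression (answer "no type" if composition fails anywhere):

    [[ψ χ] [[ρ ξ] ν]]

[ψ χ]: ψ is ⟨⟨e,t⟩,⟨t,t⟩⟩, χ is ⟨e,t⟩; result ⟨t,t⟩.
[ρ ξ]: ξ is ⟨⟨⟨t,⟨t,t⟩⟩,e⟩,⟨⟨⟨e,t⟩,⟨t,t⟩⟩,t⟩⟩, ρ is ⟨⟨t,⟨t,t⟩⟩,e⟩; result ⟨⟨⟨e,t⟩,⟨t,t⟩⟩,t⟩.
[[ρ ξ] ν]: [ρ ξ] is ⟨⟨⟨e,t⟩,⟨t,t⟩⟩,t⟩, ν is ⟨⟨e,t⟩,⟨t,t⟩⟩; result t.
[[ψ χ] [[ρ ξ] ν]]: [ψ χ] is ⟨t,t⟩, [[ρ ξ] ν] is t; result t.

t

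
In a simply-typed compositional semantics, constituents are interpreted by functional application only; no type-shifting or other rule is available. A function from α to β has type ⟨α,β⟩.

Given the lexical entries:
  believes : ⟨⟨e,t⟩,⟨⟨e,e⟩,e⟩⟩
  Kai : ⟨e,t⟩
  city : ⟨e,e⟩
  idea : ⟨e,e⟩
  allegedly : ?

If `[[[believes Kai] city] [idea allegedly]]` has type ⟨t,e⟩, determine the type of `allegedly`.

At [[[believes Kai] city] [idea allegedly]] (required: ⟨t,e⟩): [[believes Kai] city] is e, which is not a function with range ⟨t,e⟩; hence [idea allegedly] is the functor — type ⟨e,⟨t,e⟩⟩.
At [idea allegedly] (required: ⟨e,⟨t,e⟩⟩): idea is ⟨e,e⟩, which is not a function with range ⟨e,⟨t,e⟩⟩; hence allegedly is the functor — type ⟨⟨e,e⟩,⟨e,⟨t,e⟩⟩⟩.

⟨⟨e,e⟩,⟨e,⟨t,e⟩⟩⟩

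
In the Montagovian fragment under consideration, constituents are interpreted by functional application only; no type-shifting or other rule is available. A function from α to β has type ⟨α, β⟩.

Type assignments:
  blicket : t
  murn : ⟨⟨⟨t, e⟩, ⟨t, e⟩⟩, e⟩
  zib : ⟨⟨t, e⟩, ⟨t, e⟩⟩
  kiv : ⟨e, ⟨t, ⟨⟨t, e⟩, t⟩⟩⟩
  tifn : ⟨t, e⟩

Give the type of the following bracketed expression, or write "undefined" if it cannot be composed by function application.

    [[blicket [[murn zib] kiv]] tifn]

t

[murn zib] — murn of type ⟨⟨⟨t, e⟩, ⟨t, e⟩⟩, e⟩ combines with zib of type ⟨⟨t, e⟩, ⟨t, e⟩⟩: type e.
[[murn zib] kiv] — kiv of type ⟨e, ⟨t, ⟨⟨t, e⟩, t⟩⟩⟩ combines with [murn zib] of type e: type ⟨t, ⟨⟨t, e⟩, t⟩⟩.
[blicket [[murn zib] kiv]] — [[murn zib] kiv] of type ⟨t, ⟨⟨t, e⟩, t⟩⟩ combines with blicket of type t: type ⟨⟨t, e⟩, t⟩.
[[blicket [[murn zib] kiv]] tifn] — [blicket [[murn zib] kiv]] of type ⟨⟨t, e⟩, t⟩ combines with tifn of type ⟨t, e⟩: type t.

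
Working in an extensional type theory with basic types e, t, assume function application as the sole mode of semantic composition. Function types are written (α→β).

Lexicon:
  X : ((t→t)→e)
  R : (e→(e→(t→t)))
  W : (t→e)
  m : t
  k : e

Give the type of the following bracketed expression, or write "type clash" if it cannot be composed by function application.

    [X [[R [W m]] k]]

e

[W m] — W of type (t→e) combines with m of type t: type e.
[R [W m]] — R of type (e→(e→(t→t))) combines with [W m] of type e: type (e→(t→t)).
[[R [W m]] k] — [R [W m]] of type (e→(t→t)) combines with k of type e: type (t→t).
[X [[R [W m]] k]] — X of type ((t→t)→e) combines with [[R [W m]] k] of type (t→t): type e.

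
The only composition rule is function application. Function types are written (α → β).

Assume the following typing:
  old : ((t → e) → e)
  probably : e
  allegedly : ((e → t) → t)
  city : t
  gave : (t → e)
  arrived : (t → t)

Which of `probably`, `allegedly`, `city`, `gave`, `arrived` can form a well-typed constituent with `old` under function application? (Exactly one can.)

gave

probably : e — neither side's domain matches the other.
allegedly : ((e → t) → t) — neither side's domain matches the other.
city : t — neither side's domain matches the other.
gave — combines: old : ((t → e) → e) takes gave : (t → e) as argument, giving e.
arrived : (t → t) — neither side's domain matches the other.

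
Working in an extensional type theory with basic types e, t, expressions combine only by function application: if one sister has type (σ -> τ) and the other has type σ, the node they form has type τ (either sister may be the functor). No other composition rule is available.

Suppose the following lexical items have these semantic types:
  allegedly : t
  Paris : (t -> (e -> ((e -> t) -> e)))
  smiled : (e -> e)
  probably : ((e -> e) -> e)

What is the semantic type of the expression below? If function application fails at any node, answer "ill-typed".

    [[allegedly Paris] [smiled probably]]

((e -> t) -> e)

[allegedly Paris] — Paris of type (t -> (e -> ((e -> t) -> e))) combines with allegedly of type t: type (e -> ((e -> t) -> e)).
[smiled probably] — probably of type ((e -> e) -> e) combines with smiled of type (e -> e): type e.
[[allegedly Paris] [smiled probably]] — [allegedly Paris] of type (e -> ((e -> t) -> e)) combines with [smiled probably] of type e: type ((e -> t) -> e).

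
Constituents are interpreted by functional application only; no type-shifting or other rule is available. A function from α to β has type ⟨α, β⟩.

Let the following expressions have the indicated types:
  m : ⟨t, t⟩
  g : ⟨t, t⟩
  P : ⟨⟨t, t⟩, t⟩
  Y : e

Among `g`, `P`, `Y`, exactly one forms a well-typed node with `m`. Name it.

P

g : ⟨t, t⟩ — does not combine with m.
P — combines: P : ⟨⟨t, t⟩, t⟩ takes m : ⟨t, t⟩ as argument, giving t.
Y : e — does not combine with m.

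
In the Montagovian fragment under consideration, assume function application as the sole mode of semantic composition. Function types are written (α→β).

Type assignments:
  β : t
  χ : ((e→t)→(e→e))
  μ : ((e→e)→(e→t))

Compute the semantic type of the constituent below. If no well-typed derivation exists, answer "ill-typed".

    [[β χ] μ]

At [β χ]: neither t nor ((e→t)→(e→e)) can take the other as argument; the node is ill-typed.

ill-typed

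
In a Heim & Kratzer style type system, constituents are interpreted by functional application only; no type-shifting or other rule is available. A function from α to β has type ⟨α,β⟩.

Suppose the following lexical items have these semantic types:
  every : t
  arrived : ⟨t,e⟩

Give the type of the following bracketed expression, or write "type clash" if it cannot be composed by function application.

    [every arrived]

e

[every arrived]: ⟨t,e⟩ applied to t yields e.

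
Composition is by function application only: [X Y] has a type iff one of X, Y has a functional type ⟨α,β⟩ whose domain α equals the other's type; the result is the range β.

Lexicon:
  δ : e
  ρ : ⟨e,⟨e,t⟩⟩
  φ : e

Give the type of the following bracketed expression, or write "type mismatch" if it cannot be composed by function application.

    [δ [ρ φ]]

[ρ φ]: ⟨e,⟨e,t⟩⟩ applied to e yields ⟨e,t⟩.
[δ [ρ φ]]: ⟨e,t⟩ applied to e yields t.

t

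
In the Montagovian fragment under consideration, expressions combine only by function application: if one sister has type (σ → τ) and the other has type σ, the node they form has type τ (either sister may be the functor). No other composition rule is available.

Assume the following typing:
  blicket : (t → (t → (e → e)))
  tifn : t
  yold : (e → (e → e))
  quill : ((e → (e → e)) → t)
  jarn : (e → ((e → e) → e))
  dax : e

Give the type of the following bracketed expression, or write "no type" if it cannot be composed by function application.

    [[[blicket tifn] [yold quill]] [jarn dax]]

e

At [blicket tifn], blicket : (t → (t → (e → e))) takes tifn : t, giving (t → (e → e)).
At [yold quill], quill : ((e → (e → e)) → t) takes yold : (e → (e → e)), giving t.
At [[blicket tifn] [yold quill]], [blicket tifn] : (t → (e → e)) takes [yold quill] : t, giving (e → e).
At [jarn dax], jarn : (e → ((e → e) → e)) takes dax : e, giving ((e → e) → e).
At [[[blicket tifn] [yold quill]] [jarn dax]], [jarn dax] : ((e → e) → e) takes [[blicket tifn] [yold quill]] : (e → e), giving e.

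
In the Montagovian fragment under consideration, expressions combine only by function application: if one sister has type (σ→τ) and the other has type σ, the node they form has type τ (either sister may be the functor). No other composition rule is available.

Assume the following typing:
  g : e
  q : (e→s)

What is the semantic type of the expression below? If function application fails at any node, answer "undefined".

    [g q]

[g q]: (e→s) applied to e yields s.

s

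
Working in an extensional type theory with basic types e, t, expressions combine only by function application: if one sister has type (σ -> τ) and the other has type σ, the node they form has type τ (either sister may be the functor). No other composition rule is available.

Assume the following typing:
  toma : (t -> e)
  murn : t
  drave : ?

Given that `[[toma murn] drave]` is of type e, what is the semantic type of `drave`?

(e -> e)

For [[toma murn] drave] to have type e with [toma murn] of type e, drave must be the function: drave : (e -> e).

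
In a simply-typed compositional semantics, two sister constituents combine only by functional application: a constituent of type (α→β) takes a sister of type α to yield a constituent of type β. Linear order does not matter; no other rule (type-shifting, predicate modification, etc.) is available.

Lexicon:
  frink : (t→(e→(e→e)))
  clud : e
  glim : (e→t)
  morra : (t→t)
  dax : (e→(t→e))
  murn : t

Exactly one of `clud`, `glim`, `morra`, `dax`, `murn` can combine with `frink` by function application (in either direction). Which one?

clud : e — neither side's domain matches the other.
glim : (e→t) — neither side's domain matches the other.
morra : (t→t) — neither side's domain matches the other.
dax : (e→(t→e)) — neither side's domain matches the other.
murn — combines: frink : (t→(e→(e→e))) takes murn : t as argument, giving (e→(e→e)).

murn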